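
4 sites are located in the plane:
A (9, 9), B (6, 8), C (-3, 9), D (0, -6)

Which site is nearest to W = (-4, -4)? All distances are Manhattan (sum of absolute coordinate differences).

D

d(W,A) = |-4−9| + |-4−9| = 13 + 13 = 26
d(W,B) = |-4−6| + |-4−8| = 10 + 12 = 22
d(W,C) = |-4−(-3)| + |-4−9| = 1 + 13 = 14
d(W,D) = |-4−0| + |-4−(-6)| = 4 + 2 = 6
The smallest is to D, so W lies in the Voronoi region of D.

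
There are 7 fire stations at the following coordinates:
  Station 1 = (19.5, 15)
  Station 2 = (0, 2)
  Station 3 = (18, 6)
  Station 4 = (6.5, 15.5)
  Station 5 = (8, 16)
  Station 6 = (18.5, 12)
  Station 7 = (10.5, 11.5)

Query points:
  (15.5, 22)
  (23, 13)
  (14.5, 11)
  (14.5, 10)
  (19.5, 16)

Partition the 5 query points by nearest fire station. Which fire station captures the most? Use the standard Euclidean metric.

(15.5, 22) — d² to each: Station 1:65, Station 2:640.25, Station 3:262.25, Station 4:123.25, Station 5:92.25, Station 6:109, Station 7:135.25 → nearest is Station 1
(23, 13) — d² to each: Station 1:16.25, Station 2:650, Station 3:74, Station 4:278.5, Station 5:234, Station 6:21.25, Station 7:158.5 → nearest is Station 1
(14.5, 11) — d² to each: Station 1:41, Station 2:291.25, Station 3:37.25, Station 4:84.25, Station 5:67.25, Station 6:17, Station 7:16.25 → nearest is Station 7
(14.5, 10) — d² to each: Station 1:50, Station 2:274.25, Station 3:28.25, Station 4:94.25, Station 5:78.25, Station 6:20, Station 7:18.25 → nearest is Station 7
(19.5, 16) — d² to each: Station 1:1, Station 2:576.25, Station 3:102.25, Station 4:169.25, Station 5:132.25, Station 6:17, Station 7:101.25 → nearest is Station 1
Tally — Station 1:3, Station 7:2. Station 1 captures the most (3).

Station 1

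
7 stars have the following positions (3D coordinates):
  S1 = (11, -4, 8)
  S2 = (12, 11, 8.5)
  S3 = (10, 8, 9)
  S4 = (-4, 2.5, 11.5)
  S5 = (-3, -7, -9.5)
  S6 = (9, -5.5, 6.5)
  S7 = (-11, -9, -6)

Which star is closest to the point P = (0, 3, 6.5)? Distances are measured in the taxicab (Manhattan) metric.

d(P,S1) = |0−11| + |3−(-4)| + |6.5−8| = 11 + 7 + 1.5 = 19.5
d(P,S2) = |0−12| + |3−11| + |6.5−8.5| = 12 + 8 + 2 = 22
d(P,S3) = |0−10| + |3−8| + |6.5−9| = 10 + 5 + 2.5 = 17.5
d(P,S4) = |0−(-4)| + |3−2.5| + |6.5−11.5| = 4 + 0.5 + 5 = 9.5
d(P,S5) = |0−(-3)| + |3−(-7)| + |6.5−(-9.5)| = 3 + 10 + 16 = 29
d(P,S6) = |0−9| + |3−(-5.5)| + |6.5−6.5| = 9 + 8.5 + 0 = 17.5
d(P,S7) = |0−(-11)| + |3−(-9)| + |6.5−(-6)| = 11 + 12 + 12.5 = 35.5
S4 is nearest.

S4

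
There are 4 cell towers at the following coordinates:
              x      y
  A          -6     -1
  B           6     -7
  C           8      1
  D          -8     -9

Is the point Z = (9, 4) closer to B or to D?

B

Compare squared distances:
|ZB|² = (9−6)² + (4−(-7))² = 9 + 121 = 130
|ZD|² = (9−(-8))² + (4−(-9))² = 289 + 169 = 458
130 < 458, so B is closer.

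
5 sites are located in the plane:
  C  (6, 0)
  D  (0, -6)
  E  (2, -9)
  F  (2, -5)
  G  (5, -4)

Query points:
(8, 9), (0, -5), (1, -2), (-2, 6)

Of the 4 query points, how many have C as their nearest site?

2

(8, 9) — d² to each: C:85, D:289, E:360, F:232, G:178 → nearest is C
(0, -5) — d² to each: C:61, D:1, E:20, F:4, G:26 → nearest is D
(1, -2) — d² to each: C:29, D:17, E:50, F:10, G:20 → nearest is F
(-2, 6) — d² to each: C:100, D:148, E:241, F:137, G:149 → nearest is C
2 of the 4 points have C as nearest.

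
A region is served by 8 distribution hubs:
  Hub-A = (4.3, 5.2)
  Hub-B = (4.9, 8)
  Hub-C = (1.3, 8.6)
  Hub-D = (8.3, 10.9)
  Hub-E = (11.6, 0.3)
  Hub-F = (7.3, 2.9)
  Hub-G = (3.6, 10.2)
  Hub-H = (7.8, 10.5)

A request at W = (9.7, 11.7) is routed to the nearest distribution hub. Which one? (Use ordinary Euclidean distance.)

Hub-D

Compare squared distances (the ordering matches that of the actual distances):
d²(W, Hub-A) = 29.16 + 42.25 = 71.41
d²(W, Hub-B) = 23.04 + 13.69 = 36.73
d²(W, Hub-C) = 70.56 + 9.61 = 80.17
d²(W, Hub-D) = 1.96 + 0.64 = 2.6
d²(W, Hub-E) = 3.61 + 129.96 = 133.57
d²(W, Hub-F) = 5.76 + 77.44 = 83.2
d²(W, Hub-G) = 37.21 + 2.25 = 39.46
d²(W, Hub-H) = 3.61 + 1.44 = 5.05
The smallest is to Hub-D, so W lies in the Voronoi region of Hub-D.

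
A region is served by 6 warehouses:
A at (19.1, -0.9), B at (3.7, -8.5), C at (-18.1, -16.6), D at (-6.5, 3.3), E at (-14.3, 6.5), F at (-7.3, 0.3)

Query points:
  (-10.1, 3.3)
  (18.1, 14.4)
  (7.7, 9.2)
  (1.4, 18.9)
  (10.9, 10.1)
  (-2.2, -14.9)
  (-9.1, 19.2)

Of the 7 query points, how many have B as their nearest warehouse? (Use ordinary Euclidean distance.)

1

(-10.1, 3.3) — d² to each: A:870.28, B:329.68, C:460.01, D:12.96, E:27.88, F:16.84 → nearest is D
(18.1, 14.4) — d² to each: A:235.09, B:731.77, C:2271.44, D:728.37, E:1112.17, F:843.97 → nearest is A
(7.7, 9.2) — d² to each: A:231.97, B:329.29, C:1331.28, D:236.45, E:491.29, F:304.21 → nearest is A
(1.4, 18.9) — d² to each: A:705.33, B:756.05, C:1640.5, D:305.77, E:400.25, F:421.65 → nearest is D
(10.9, 10.1) — d² to each: A:188.24, B:397.8, C:1553.89, D:349, E:648, F:427.28 → nearest is A
(-2.2, -14.9) — d² to each: A:649.69, B:75.77, C:255.7, D:349.73, E:604.37, F:257.05 → nearest is B
(-9.1, 19.2) — d² to each: A:1199.25, B:931.13, C:1362.64, D:259.57, E:188.33, F:360.45 → nearest is E
1 of the 7 points has B as nearest.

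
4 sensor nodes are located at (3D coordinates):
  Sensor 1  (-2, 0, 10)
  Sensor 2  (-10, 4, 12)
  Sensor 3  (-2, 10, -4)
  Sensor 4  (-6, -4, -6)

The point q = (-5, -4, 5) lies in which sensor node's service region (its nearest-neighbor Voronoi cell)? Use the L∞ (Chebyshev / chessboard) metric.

d(q, Sensor 1) = max(3, 4, 5) = 5
d(q, Sensor 2) = max(5, 8, 7) = 8
d(q, Sensor 3) = max(3, 14, 9) = 14
d(q, Sensor 4) = max(1, 0, 11) = 11
The smallest is to Sensor 1, so q lies in the Voronoi region of Sensor 1.

Sensor 1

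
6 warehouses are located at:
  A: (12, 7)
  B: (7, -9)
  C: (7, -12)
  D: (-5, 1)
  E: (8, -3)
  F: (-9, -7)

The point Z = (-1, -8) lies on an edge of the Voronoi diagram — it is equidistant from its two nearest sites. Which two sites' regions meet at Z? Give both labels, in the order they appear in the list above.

Squared distances from Z to each site:
|ZA|² = (-1−12)² + (-8−7)² = 169 + 225 = 394
|ZB|² = (-1−7)² + (-8−(-9))² = 64 + 1 = 65
|ZC|² = (-1−7)² + (-8−(-12))² = 64 + 16 = 80
|ZD|² = (-1−(-5))² + (-8−1)² = 16 + 81 = 97
|ZE|² = (-1−8)² + (-8−(-3))² = 81 + 25 = 106
|ZF|² = (-1−(-9))² + (-8−(-7))² = 64 + 1 = 65
Z is equidistant from B and F (both at squared distance 65), and every other site is strictly farther — so Z lies on the B–F Voronoi edge.

B and F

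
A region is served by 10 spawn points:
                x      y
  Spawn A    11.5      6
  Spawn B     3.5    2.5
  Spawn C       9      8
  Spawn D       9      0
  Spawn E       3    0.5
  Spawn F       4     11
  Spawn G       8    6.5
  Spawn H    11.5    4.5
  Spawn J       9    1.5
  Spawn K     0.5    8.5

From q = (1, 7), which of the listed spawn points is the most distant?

Since √ is increasing, it suffices to compare squared distances:
d²(q, Spawn A) = (1−11.5)² + (7−6)² = 110.25 + 1 = 111.25
d²(q, Spawn B) = (1−3.5)² + (7−2.5)² = 6.25 + 20.25 = 26.5
d²(q, Spawn C) = (1−9)² + (7−8)² = 64 + 1 = 65
d²(q, Spawn D) = (1−9)² + (7−0)² = 64 + 49 = 113
d²(q, Spawn E) = (1−3)² + (7−0.5)² = 4 + 42.25 = 46.25
d²(q, Spawn F) = (1−4)² + (7−11)² = 9 + 16 = 25
d²(q, Spawn G) = (1−8)² + (7−6.5)² = 49 + 0.25 = 49.25
d²(q, Spawn H) = (1−11.5)² + (7−4.5)² = 110.25 + 6.25 = 116.5
d²(q, Spawn J) = (1−9)² + (7−1.5)² = 64 + 30.25 = 94.25
d²(q, Spawn K) = (1−0.5)² + (7−8.5)² = 0.25 + 2.25 = 2.5
The largest is to Spawn H.

Spawn H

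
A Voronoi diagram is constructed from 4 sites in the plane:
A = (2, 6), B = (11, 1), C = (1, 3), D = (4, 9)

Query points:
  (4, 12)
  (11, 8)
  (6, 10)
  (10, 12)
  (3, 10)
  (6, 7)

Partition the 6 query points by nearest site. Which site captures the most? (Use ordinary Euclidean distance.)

(4, 12) — d² to each: A:40, B:170, C:90, D:9 → nearest is D
(11, 8) — d² to each: A:85, B:49, C:125, D:50 → nearest is B
(6, 10) — d² to each: A:32, B:106, C:74, D:5 → nearest is D
(10, 12) — d² to each: A:100, B:122, C:162, D:45 → nearest is D
(3, 10) — d² to each: A:17, B:145, C:53, D:2 → nearest is D
(6, 7) — d² to each: A:17, B:61, C:41, D:8 → nearest is D
Tally — B:1, D:5. D captures the most (5).

D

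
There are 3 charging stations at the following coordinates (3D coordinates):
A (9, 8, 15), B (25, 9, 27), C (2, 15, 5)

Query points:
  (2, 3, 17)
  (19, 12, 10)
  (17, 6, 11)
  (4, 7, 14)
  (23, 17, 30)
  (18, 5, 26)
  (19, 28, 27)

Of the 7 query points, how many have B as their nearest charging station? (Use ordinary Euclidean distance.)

(2, 3, 17) — d² to each: A:78, B:665, C:288 → nearest is A
(19, 12, 10) — d² to each: A:141, B:334, C:323 → nearest is A
(17, 6, 11) — d² to each: A:84, B:329, C:342 → nearest is A
(4, 7, 14) — d² to each: A:27, B:614, C:149 → nearest is A
(23, 17, 30) — d² to each: A:502, B:77, C:1070 → nearest is B
(18, 5, 26) — d² to each: A:211, B:66, C:797 → nearest is B
(19, 28, 27) — d² to each: A:644, B:397, C:942 → nearest is B
3 of the 7 points have B as nearest.

3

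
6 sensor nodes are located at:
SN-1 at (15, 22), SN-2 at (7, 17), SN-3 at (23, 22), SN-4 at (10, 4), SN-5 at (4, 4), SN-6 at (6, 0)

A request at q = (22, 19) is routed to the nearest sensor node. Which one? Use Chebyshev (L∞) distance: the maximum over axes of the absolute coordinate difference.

SN-3

d(q, SN-1) = max(7, 3) = 7
d(q, SN-2) = max(15, 2) = 15
d(q, SN-3) = max(1, 3) = 3
d(q, SN-4) = max(12, 15) = 15
d(q, SN-5) = max(18, 15) = 18
d(q, SN-6) = max(16, 19) = 19
The smallest is to SN-3, so q lies in the Voronoi region of SN-3.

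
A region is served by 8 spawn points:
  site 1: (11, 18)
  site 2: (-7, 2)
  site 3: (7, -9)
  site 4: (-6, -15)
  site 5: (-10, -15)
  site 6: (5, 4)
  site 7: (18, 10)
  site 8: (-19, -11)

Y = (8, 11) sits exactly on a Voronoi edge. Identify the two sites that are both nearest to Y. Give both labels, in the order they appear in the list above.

site 1 and site 6

Squared distances from Y to each site:
d²(Y, site 1) = (8−11)² + (11−18)² = 9 + 49 = 58
d²(Y, site 2) = (8−(-7))² + (11−2)² = 225 + 81 = 306
d²(Y, site 3) = (8−7)² + (11−(-9))² = 1 + 400 = 401
d²(Y, site 4) = (8−(-6))² + (11−(-15))² = 196 + 676 = 872
d²(Y, site 5) = (8−(-10))² + (11−(-15))² = 324 + 676 = 1000
d²(Y, site 6) = (8−5)² + (11−4)² = 9 + 49 = 58
d²(Y, site 7) = (8−18)² + (11−10)² = 100 + 1 = 101
d²(Y, site 8) = (8−(-19))² + (11−(-11))² = 729 + 484 = 1213
Y is equidistant from site 1 and site 6 (both at squared distance 58), and every other site is strictly farther — so Y lies on the site 1–site 6 Voronoi edge.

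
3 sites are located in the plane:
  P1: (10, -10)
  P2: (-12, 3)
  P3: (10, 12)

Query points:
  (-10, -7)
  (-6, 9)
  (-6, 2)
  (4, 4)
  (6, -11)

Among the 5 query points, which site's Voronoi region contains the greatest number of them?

(-10, -7) — d² to each: P1:409, P2:104, P3:761 → nearest is P2
(-6, 9) — d² to each: P1:617, P2:72, P3:265 → nearest is P2
(-6, 2) — d² to each: P1:400, P2:37, P3:356 → nearest is P2
(4, 4) — d² to each: P1:232, P2:257, P3:100 → nearest is P3
(6, -11) — d² to each: P1:17, P2:520, P3:545 → nearest is P1
Tally — P1:1, P2:3, P3:1. P2 captures the most (3).

P2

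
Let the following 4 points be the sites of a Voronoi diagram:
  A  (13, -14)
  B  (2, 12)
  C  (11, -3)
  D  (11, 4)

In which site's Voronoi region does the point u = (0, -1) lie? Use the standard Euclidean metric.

Since √ is increasing, it suffices to compare squared distances:
|uA|² = 169 + 169 = 338
|uB|² = 4 + 169 = 173
|uC|² = 121 + 4 = 125
|uD|² = 121 + 25 = 146
Minimum is at C.

C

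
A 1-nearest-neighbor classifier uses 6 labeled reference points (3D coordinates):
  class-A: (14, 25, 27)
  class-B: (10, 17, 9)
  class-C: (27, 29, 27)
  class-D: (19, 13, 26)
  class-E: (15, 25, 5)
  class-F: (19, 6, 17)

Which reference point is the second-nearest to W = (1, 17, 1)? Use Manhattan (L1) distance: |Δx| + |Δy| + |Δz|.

d(W, class-A) = |1−14| + |17−25| + |1−27| = 13 + 8 + 26 = 47
d(W, class-B) = |1−10| + |17−17| + |1−9| = 9 + 0 + 8 = 17
d(W, class-C) = |1−27| + |17−29| + |1−27| = 26 + 12 + 26 = 64
d(W, class-D) = |1−19| + |17−13| + |1−26| = 18 + 4 + 25 = 47
d(W, class-E) = |1−15| + |17−25| + |1−5| = 14 + 8 + 4 = 26
d(W, class-F) = |1−19| + |17−6| + |1−17| = 18 + 11 + 16 = 45
Sorted ascending: class-B, class-E, class-F, … — the second-nearest is class-E.

class-E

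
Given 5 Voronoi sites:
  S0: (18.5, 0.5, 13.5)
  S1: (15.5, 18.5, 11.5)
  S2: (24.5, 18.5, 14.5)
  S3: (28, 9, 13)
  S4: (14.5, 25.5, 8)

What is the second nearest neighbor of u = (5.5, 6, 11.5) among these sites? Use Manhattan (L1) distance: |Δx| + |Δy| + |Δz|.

d(u,S0) = 13 + 5.5 + 2 = 20.5
d(u,S1) = 10 + 12.5 + 0 = 22.5
d(u,S2) = 19 + 12.5 + 3 = 34.5
d(u,S3) = 22.5 + 3 + 1.5 = 27
d(u,S4) = 9 + 19.5 + 3.5 = 32
Sorted ascending: S0, S1, S3, … — the second-nearest is S1.

S1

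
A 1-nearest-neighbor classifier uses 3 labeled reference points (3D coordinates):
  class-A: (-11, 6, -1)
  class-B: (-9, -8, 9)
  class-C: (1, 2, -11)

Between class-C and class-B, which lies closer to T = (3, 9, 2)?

class-C

Compare squared distances:
d²(T, class-C) = (3−1)² + (9−2)² + (2−(-11))² = 4 + 49 + 169 = 222
d²(T, class-B) = (3−(-9))² + (9−(-8))² + (2−9)² = 144 + 289 + 49 = 482
222 < 482, so class-C is closer.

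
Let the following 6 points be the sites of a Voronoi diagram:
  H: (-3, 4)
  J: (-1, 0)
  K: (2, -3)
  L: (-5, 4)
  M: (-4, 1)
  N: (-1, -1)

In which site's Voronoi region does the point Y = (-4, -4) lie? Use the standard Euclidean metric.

Compare squared distances (the ordering matches that of the actual distances):
|YH|² = 1 + 64 = 65
|YJ|² = 9 + 16 = 25
|YK|² = 36 + 1 = 37
|YL|² = 1 + 64 = 65
|YM|² = 0 + 25 = 25
|YN|² = 9 + 9 = 18
Minimum is at N.

N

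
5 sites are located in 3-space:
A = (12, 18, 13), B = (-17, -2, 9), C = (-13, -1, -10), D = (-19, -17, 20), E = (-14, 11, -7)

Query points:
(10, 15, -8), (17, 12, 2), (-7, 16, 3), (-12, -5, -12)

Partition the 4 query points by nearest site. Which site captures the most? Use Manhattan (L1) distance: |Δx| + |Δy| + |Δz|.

(10, 15, -8) — d to each: A:26, B:61, C:41, D:89, E:29 → nearest is A
(17, 12, 2) — d to each: A:22, B:55, C:55, D:83, E:41 → nearest is A
(-7, 16, 3) — d to each: A:31, B:34, C:36, D:62, E:22 → nearest is E
(-12, -5, -12) — d to each: A:72, B:29, C:7, D:51, E:23 → nearest is C
Tally — A:2, C:1, E:1. A captures the most (2).

A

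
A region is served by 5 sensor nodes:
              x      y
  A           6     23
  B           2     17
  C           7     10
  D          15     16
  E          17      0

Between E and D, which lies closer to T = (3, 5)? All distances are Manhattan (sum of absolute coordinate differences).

d(T,E) = |3−17| + |5−0| = 14 + 5 = 19
d(T,D) = |3−15| + |5−16| = 12 + 11 = 23
19 < 23, so E is closer.

E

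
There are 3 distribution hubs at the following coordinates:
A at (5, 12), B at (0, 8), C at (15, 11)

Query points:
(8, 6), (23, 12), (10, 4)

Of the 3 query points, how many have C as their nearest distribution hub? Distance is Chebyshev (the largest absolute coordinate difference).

(8, 6) — d to each: A:6, B:8, C:7 → nearest is A
(23, 12) — d to each: A:18, B:23, C:8 → nearest is C
(10, 4) — d to each: A:8, B:10, C:7 → nearest is C
2 of the 3 points have C as nearest.

2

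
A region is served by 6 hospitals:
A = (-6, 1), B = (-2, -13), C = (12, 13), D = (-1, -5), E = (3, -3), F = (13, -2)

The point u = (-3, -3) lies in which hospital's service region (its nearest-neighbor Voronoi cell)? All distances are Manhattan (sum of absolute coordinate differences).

D

d(u,A) = |-3−(-6)| + |-3−1| = 3 + 4 = 7
d(u,B) = |-3−(-2)| + |-3−(-13)| = 1 + 10 = 11
d(u,C) = |-3−12| + |-3−13| = 15 + 16 = 31
d(u,D) = |-3−(-1)| + |-3−(-5)| = 2 + 2 = 4
d(u,E) = |-3−3| + |-3−(-3)| = 6 + 0 = 6
d(u,F) = |-3−13| + |-3−(-2)| = 16 + 1 = 17
D is nearest.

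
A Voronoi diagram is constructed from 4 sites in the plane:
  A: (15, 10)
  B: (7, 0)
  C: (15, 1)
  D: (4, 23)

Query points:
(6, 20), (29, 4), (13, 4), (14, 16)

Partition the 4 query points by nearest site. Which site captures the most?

(6, 20) — d² to each: A:181, B:401, C:442, D:13 → nearest is D
(29, 4) — d² to each: A:232, B:500, C:205, D:986 → nearest is C
(13, 4) — d² to each: A:40, B:52, C:13, D:442 → nearest is C
(14, 16) — d² to each: A:37, B:305, C:226, D:149 → nearest is A
Tally — A:1, C:2, D:1. C captures the most (2).

C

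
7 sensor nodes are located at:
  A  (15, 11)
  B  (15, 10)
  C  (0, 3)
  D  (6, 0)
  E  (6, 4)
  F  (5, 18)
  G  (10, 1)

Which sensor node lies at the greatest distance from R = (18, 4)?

Squared Euclidean distances:
|RA|² = (18−15)² + (4−11)² = 9 + 49 = 58
|RB|² = (18−15)² + (4−10)² = 9 + 36 = 45
|RC|² = (18−0)² + (4−3)² = 324 + 1 = 325
|RD|² = (18−6)² + (4−0)² = 144 + 16 = 160
|RE|² = (18−6)² + (4−4)² = 144 + 0 = 144
|RF|² = (18−5)² + (4−18)² = 169 + 196 = 365
|RG|² = (18−10)² + (4−1)² = 64 + 9 = 73
The largest is to F.

F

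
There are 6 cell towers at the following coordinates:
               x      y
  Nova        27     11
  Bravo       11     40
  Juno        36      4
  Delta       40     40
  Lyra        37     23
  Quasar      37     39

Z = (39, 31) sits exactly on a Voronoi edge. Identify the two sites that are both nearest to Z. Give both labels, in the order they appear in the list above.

Squared distances from Z to each site:
d²(Z, Nova) = (39−27)² + (31−11)² = 144 + 400 = 544
d²(Z, Bravo) = (39−11)² + (31−40)² = 784 + 81 = 865
d²(Z, Juno) = (39−36)² + (31−4)² = 9 + 729 = 738
d²(Z, Delta) = (39−40)² + (31−40)² = 1 + 81 = 82
d²(Z, Lyra) = (39−37)² + (31−23)² = 4 + 64 = 68
d²(Z, Quasar) = (39−37)² + (31−39)² = 4 + 64 = 68
Z is equidistant from Lyra and Quasar (both at squared distance 68), and every other site is strictly farther — so Z lies on the Lyra–Quasar Voronoi edge.

Lyra and Quasar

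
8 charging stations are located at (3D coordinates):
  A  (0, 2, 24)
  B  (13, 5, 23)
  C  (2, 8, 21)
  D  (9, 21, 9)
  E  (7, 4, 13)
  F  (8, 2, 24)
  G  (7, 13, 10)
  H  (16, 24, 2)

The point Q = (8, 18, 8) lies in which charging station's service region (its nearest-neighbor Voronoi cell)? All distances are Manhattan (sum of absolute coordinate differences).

D

d(Q,A) = 8 + 16 + 16 = 40
d(Q,B) = 5 + 13 + 15 = 33
d(Q,C) = 6 + 10 + 13 = 29
d(Q,D) = 1 + 3 + 1 = 5
d(Q,E) = 1 + 14 + 5 = 20
d(Q,F) = 0 + 16 + 16 = 32
d(Q,G) = 1 + 5 + 2 = 8
d(Q,H) = 8 + 6 + 6 = 20
The smallest is to D, so Q lies in the Voronoi region of D.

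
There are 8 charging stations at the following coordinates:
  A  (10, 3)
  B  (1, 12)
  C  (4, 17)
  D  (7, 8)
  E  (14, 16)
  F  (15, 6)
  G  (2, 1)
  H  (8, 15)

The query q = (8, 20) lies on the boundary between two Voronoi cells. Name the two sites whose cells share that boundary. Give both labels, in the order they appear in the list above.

Squared distances from q to each site:
|qA|² = 4 + 289 = 293
|qB|² = 49 + 64 = 113
|qC|² = 16 + 9 = 25
|qD|² = 1 + 144 = 145
|qE|² = 36 + 16 = 52
|qF|² = 49 + 196 = 245
|qG|² = 36 + 361 = 397
|qH|² = 0 + 25 = 25
q is equidistant from C and H (both at squared distance 25), and every other site is strictly farther — so q lies on the C–H Voronoi edge.

C and H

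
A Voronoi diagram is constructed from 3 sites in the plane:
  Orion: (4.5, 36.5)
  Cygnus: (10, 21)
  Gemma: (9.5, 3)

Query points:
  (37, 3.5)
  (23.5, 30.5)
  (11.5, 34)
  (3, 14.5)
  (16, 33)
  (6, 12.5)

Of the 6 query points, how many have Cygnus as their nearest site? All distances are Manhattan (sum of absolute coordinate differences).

3

(37, 3.5) — d to each: Orion:65.5, Cygnus:44.5, Gemma:28 → nearest is Gemma
(23.5, 30.5) — d to each: Orion:25, Cygnus:23, Gemma:41.5 → nearest is Cygnus
(11.5, 34) — d to each: Orion:9.5, Cygnus:14.5, Gemma:33 → nearest is Orion
(3, 14.5) — d to each: Orion:23.5, Cygnus:13.5, Gemma:18 → nearest is Cygnus
(16, 33) — d to each: Orion:15, Cygnus:18, Gemma:36.5 → nearest is Orion
(6, 12.5) — d to each: Orion:25.5, Cygnus:12.5, Gemma:13 → nearest is Cygnus
3 of the 6 points have Cygnus as nearest.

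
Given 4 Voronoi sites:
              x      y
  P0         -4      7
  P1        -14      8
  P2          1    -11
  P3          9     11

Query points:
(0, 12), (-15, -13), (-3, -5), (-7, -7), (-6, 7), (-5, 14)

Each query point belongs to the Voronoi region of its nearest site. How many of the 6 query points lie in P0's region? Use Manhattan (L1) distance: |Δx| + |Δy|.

3

(0, 12) — d to each: P0:9, P1:18, P2:24, P3:10 → nearest is P0
(-15, -13) — d to each: P0:31, P1:22, P2:18, P3:48 → nearest is P2
(-3, -5) — d to each: P0:13, P1:24, P2:10, P3:28 → nearest is P2
(-7, -7) — d to each: P0:17, P1:22, P2:12, P3:34 → nearest is P2
(-6, 7) — d to each: P0:2, P1:9, P2:25, P3:19 → nearest is P0
(-5, 14) — d to each: P0:8, P1:15, P2:31, P3:17 → nearest is P0
3 of the 6 points have P0 as nearest.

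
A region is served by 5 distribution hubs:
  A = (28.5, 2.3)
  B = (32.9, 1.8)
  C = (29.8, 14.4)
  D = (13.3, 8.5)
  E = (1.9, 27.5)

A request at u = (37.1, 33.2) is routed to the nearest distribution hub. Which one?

C

Since √ is increasing, it suffices to compare squared distances:
|uA|² = 73.96 + 954.81 = 1028.77
|uB|² = 17.64 + 985.96 = 1003.6
|uC|² = 53.29 + 353.44 = 406.73
|uD|² = 566.44 + 610.09 = 1176.53
|uE|² = 1239.04 + 32.49 = 1271.53
C is nearest.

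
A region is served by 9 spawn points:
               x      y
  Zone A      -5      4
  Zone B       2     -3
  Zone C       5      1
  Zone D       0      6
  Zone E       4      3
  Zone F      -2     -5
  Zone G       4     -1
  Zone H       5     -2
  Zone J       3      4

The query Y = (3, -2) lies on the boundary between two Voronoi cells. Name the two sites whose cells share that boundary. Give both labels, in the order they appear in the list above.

Zone B and Zone G

Squared distances from Y to each site:
d²(Y, Zone A) = 64 + 36 = 100
d²(Y, Zone B) = 1 + 1 = 2
d²(Y, Zone C) = 4 + 9 = 13
d²(Y, Zone D) = 9 + 64 = 73
d²(Y, Zone E) = 1 + 25 = 26
d²(Y, Zone F) = 25 + 9 = 34
d²(Y, Zone G) = 1 + 1 = 2
d²(Y, Zone H) = 4 + 0 = 4
d²(Y, Zone J) = 0 + 36 = 36
Y is equidistant from Zone B and Zone G (both at squared distance 2), and every other site is strictly farther — so Y lies on the Zone B–Zone G Voronoi edge.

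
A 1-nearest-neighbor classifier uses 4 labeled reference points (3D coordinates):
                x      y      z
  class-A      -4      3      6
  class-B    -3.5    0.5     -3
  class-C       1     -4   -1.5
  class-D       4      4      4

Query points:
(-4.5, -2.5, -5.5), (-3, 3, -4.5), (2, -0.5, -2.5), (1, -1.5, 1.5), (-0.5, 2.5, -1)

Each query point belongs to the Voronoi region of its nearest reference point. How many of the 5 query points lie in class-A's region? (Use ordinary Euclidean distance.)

(-4.5, -2.5, -5.5) — d² to each: class-A:162.75, class-B:16.25, class-C:48.5, class-D:204.75 → nearest is class-B
(-3, 3, -4.5) — d² to each: class-A:111.25, class-B:8.75, class-C:74, class-D:122.25 → nearest is class-B
(2, -0.5, -2.5) — d² to each: class-A:120.5, class-B:31.5, class-C:14.25, class-D:66.5 → nearest is class-C
(1, -1.5, 1.5) — d² to each: class-A:65.5, class-B:44.5, class-C:15.25, class-D:45.5 → nearest is class-C
(-0.5, 2.5, -1) — d² to each: class-A:61.5, class-B:17, class-C:44.75, class-D:47.5 → nearest is class-B
0 of the 5 points have class-A as nearest.

0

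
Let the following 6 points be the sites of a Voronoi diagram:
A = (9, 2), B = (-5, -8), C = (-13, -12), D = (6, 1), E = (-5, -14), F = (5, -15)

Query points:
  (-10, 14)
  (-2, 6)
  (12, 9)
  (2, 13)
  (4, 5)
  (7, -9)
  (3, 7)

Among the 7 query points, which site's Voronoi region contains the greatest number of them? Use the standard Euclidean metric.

(-10, 14) — d² to each: A:505, B:509, C:685, D:425, E:809, F:1066 → nearest is D
(-2, 6) — d² to each: A:137, B:205, C:445, D:89, E:409, F:490 → nearest is D
(12, 9) — d² to each: A:58, B:578, C:1066, D:100, E:818, F:625 → nearest is A
(2, 13) — d² to each: A:170, B:490, C:850, D:160, E:778, F:793 → nearest is D
(4, 5) — d² to each: A:34, B:250, C:578, D:20, E:442, F:401 → nearest is D
(7, -9) — d² to each: A:125, B:145, C:409, D:101, E:169, F:40 → nearest is F
(3, 7) — d² to each: A:61, B:289, C:617, D:45, E:505, F:488 → nearest is D
Tally — A:1, D:5, F:1. D captures the most (5).

D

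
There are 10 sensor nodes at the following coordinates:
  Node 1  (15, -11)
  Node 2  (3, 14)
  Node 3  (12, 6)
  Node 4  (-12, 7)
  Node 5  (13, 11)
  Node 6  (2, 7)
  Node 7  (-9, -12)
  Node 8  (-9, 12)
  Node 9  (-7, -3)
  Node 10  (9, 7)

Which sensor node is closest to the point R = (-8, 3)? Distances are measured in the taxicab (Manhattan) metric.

Node 9

d(R, Node 1) = |-8−15| + |3−(-11)| = 23 + 14 = 37
d(R, Node 2) = |-8−3| + |3−14| = 11 + 11 = 22
d(R, Node 3) = |-8−12| + |3−6| = 20 + 3 = 23
d(R, Node 4) = |-8−(-12)| + |3−7| = 4 + 4 = 8
d(R, Node 5) = |-8−13| + |3−11| = 21 + 8 = 29
d(R, Node 6) = |-8−2| + |3−7| = 10 + 4 = 14
d(R, Node 7) = |-8−(-9)| + |3−(-12)| = 1 + 15 = 16
d(R, Node 8) = |-8−(-9)| + |3−12| = 1 + 9 = 10
d(R, Node 9) = |-8−(-7)| + |3−(-3)| = 1 + 6 = 7
d(R, Node 10) = |-8−9| + |3−7| = 17 + 4 = 21
Minimum is at Node 9.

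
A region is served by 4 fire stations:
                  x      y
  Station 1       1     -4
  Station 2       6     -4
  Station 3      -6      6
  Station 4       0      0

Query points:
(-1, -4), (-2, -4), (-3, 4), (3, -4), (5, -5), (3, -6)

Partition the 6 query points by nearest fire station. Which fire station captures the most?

(-1, -4) — d² to each: Station 1:4, Station 2:49, Station 3:125, Station 4:17 → nearest is Station 1
(-2, -4) — d² to each: Station 1:9, Station 2:64, Station 3:116, Station 4:20 → nearest is Station 1
(-3, 4) — d² to each: Station 1:80, Station 2:145, Station 3:13, Station 4:25 → nearest is Station 3
(3, -4) — d² to each: Station 1:4, Station 2:9, Station 3:181, Station 4:25 → nearest is Station 1
(5, -5) — d² to each: Station 1:17, Station 2:2, Station 3:242, Station 4:50 → nearest is Station 2
(3, -6) — d² to each: Station 1:8, Station 2:13, Station 3:225, Station 4:45 → nearest is Station 1
Tally — Station 1:4, Station 2:1, Station 3:1. Station 1 captures the most (4).

Station 1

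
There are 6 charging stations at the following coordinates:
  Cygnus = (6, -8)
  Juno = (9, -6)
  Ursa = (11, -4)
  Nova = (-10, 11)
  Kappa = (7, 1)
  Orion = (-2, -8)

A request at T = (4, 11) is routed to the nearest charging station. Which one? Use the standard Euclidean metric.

Kappa

Since √ is increasing, it suffices to compare squared distances:
d²(T, Cygnus) = (4−6)² + (11−(-8))² = 4 + 361 = 365
d²(T, Juno) = (4−9)² + (11−(-6))² = 25 + 289 = 314
d²(T, Ursa) = (4−11)² + (11−(-4))² = 49 + 225 = 274
d²(T, Nova) = (4−(-10))² + (11−11)² = 196 + 0 = 196
d²(T, Kappa) = (4−7)² + (11−1)² = 9 + 100 = 109
d²(T, Orion) = (4−(-2))² + (11−(-8))² = 36 + 361 = 397
The smallest is to Kappa, so T lies in the Voronoi region of Kappa.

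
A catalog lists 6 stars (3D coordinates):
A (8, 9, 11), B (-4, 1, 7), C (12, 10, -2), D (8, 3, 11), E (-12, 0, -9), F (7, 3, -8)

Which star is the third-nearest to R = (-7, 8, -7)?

Squared Euclidean distances:
|RA|² = 225 + 1 + 324 = 550
|RB|² = 9 + 49 + 196 = 254
|RC|² = 361 + 4 + 25 = 390
|RD|² = 225 + 25 + 324 = 574
|RE|² = 25 + 64 + 4 = 93
|RF|² = 196 + 25 + 1 = 222
Sorted ascending: E, F, B, C, … — the third-nearest is B.

B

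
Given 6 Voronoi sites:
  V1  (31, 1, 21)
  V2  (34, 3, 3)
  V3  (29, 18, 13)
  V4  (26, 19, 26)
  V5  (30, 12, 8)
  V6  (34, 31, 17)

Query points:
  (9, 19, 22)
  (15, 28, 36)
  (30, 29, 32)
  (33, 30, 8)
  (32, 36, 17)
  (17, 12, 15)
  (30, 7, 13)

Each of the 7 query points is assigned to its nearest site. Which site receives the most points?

V4

(9, 19, 22) — d² to each: V1:809, V2:1242, V3:482, V4:305, V5:686, V6:794 → nearest is V4
(15, 28, 36) — d² to each: V1:1210, V2:2075, V3:825, V4:302, V5:1265, V6:731 → nearest is V4
(30, 29, 32) — d² to each: V1:906, V2:1533, V3:483, V4:152, V5:865, V6:245 → nearest is V4
(33, 30, 8) — d² to each: V1:1014, V2:755, V3:185, V4:494, V5:333, V6:83 → nearest is V6
(32, 36, 17) — d² to each: V1:1242, V2:1289, V3:349, V4:406, V5:661, V6:29 → nearest is V6
(17, 12, 15) — d² to each: V1:353, V2:514, V3:184, V4:251, V5:218, V6:654 → nearest is V3
(30, 7, 13) — d² to each: V1:101, V2:132, V3:122, V4:329, V5:50, V6:608 → nearest is V5
Tally — V3:1, V4:3, V5:1, V6:2. V4 captures the most (3).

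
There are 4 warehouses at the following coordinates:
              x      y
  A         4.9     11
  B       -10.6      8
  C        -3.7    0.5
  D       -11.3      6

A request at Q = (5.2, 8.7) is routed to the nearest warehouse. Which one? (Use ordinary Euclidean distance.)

A

Since √ is increasing, it suffices to compare squared distances:
|QA|² = (5.2−4.9)² + (8.7−11)² = 0.09 + 5.29 = 5.38
|QB|² = (5.2−(-10.6))² + (8.7−8)² = 249.64 + 0.49 = 250.13
|QC|² = (5.2−(-3.7))² + (8.7−0.5)² = 79.21 + 67.24 = 146.45
|QD|² = (5.2−(-11.3))² + (8.7−6)² = 272.25 + 7.29 = 279.54
The smallest is to A, so Q lies in the Voronoi region of A.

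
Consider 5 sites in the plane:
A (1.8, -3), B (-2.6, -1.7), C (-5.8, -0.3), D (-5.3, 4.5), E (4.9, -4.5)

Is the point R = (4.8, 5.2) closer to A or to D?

Compare squared distances:
|RA|² = (4.8−1.8)² + (5.2−(-3))² = 9 + 67.24 = 76.24
|RD|² = (4.8−(-5.3))² + (5.2−4.5)² = 102.01 + 0.49 = 102.5
76.24 < 102.5, so A is closer.

A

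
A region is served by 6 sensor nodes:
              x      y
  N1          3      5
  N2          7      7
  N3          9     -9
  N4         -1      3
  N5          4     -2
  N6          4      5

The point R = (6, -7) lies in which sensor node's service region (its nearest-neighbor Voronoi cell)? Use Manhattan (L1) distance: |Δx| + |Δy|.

N3

d(R,N1) = |6−3| + |-7−5| = 3 + 12 = 15
d(R,N2) = |6−7| + |-7−7| = 1 + 14 = 15
d(R,N3) = |6−9| + |-7−(-9)| = 3 + 2 = 5
d(R,N4) = |6−(-1)| + |-7−3| = 7 + 10 = 17
d(R,N5) = |6−4| + |-7−(-2)| = 2 + 5 = 7
d(R,N6) = |6−4| + |-7−5| = 2 + 12 = 14
The smallest is to N3, so R lies in the Voronoi region of N3.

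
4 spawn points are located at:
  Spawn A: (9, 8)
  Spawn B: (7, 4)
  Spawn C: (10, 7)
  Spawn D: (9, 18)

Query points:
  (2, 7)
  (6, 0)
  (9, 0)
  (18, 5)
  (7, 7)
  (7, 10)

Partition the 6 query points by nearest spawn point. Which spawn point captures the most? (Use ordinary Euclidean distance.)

Spawn B

(2, 7) — d² to each: Spawn A:50, Spawn B:34, Spawn C:64, Spawn D:170 → nearest is Spawn B
(6, 0) — d² to each: Spawn A:73, Spawn B:17, Spawn C:65, Spawn D:333 → nearest is Spawn B
(9, 0) — d² to each: Spawn A:64, Spawn B:20, Spawn C:50, Spawn D:324 → nearest is Spawn B
(18, 5) — d² to each: Spawn A:90, Spawn B:122, Spawn C:68, Spawn D:250 → nearest is Spawn C
(7, 7) — d² to each: Spawn A:5, Spawn B:9, Spawn C:9, Spawn D:125 → nearest is Spawn A
(7, 10) — d² to each: Spawn A:8, Spawn B:36, Spawn C:18, Spawn D:68 → nearest is Spawn A
Tally — Spawn A:2, Spawn B:3, Spawn C:1. Spawn B captures the most (3).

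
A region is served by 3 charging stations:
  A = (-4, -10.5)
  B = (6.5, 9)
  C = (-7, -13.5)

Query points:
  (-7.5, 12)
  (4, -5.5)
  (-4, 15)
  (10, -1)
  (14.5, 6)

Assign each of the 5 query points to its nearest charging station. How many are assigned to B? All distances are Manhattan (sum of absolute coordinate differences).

(-7.5, 12) — d to each: A:26, B:17, C:26 → nearest is B
(4, -5.5) — d to each: A:13, B:17, C:19 → nearest is A
(-4, 15) — d to each: A:25.5, B:16.5, C:31.5 → nearest is B
(10, -1) — d to each: A:23.5, B:13.5, C:29.5 → nearest is B
(14.5, 6) — d to each: A:35, B:11, C:41 → nearest is B
4 of the 5 points have B as nearest.

4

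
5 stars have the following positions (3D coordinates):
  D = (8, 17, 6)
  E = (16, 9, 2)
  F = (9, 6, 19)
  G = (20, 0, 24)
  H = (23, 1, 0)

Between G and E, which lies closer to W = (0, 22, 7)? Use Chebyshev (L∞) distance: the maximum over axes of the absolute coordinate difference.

d(W,G) = max(20, 22, 17) = 22
d(W,E) = max(16, 13, 5) = 16
22 > 16, so E is closer.

E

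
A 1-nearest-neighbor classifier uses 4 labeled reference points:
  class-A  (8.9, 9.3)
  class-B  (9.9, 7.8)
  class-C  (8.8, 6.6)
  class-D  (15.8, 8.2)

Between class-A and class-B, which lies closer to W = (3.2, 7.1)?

class-A

Compare squared distances:
d²(W, class-A) = (3.2−8.9)² + (7.1−9.3)² = 32.49 + 4.84 = 37.33
d²(W, class-B) = (3.2−9.9)² + (7.1−7.8)² = 44.89 + 0.49 = 45.38
37.33 < 45.38, so class-A is closer.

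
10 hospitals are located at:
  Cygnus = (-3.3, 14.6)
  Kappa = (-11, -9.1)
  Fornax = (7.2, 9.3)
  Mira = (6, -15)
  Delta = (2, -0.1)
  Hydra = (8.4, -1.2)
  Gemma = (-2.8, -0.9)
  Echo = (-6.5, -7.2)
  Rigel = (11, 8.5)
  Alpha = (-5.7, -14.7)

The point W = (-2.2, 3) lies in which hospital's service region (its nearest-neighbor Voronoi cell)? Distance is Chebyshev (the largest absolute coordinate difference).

Gemma

d(W, Cygnus) = max(1.1, 11.6) = 11.6
d(W, Kappa) = max(8.8, 12.1) = 12.1
d(W, Fornax) = max(9.4, 6.3) = 9.4
d(W, Mira) = max(8.2, 18) = 18
d(W, Delta) = max(4.2, 3.1) = 4.2
d(W, Hydra) = max(10.6, 4.2) = 10.6
d(W, Gemma) = max(0.6, 3.9) = 3.9
d(W, Echo) = max(4.3, 10.2) = 10.2
d(W, Rigel) = max(13.2, 5.5) = 13.2
d(W, Alpha) = max(3.5, 17.7) = 17.7
The smallest is to Gemma, so W lies in the Voronoi region of Gemma.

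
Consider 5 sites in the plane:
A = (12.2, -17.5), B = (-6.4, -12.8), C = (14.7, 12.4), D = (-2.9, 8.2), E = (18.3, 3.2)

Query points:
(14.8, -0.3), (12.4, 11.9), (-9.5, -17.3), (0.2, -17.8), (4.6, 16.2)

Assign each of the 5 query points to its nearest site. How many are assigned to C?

(14.8, -0.3) — d² to each: A:302.6, B:605.69, C:161.3, D:385.54, E:24.5 → nearest is E
(12.4, 11.9) — d² to each: A:864.4, B:963.53, C:5.54, D:247.78, E:110.5 → nearest is C
(-9.5, -17.3) — d² to each: A:470.93, B:29.86, C:1467.73, D:693.81, E:1193.09 → nearest is B
(0.2, -17.8) — d² to each: A:144.09, B:68.56, C:1122.29, D:685.61, E:768.61 → nearest is B
(4.6, 16.2) — d² to each: A:1193.45, B:962, C:116.45, D:120.25, E:356.69 → nearest is C
2 of the 5 points have C as nearest.

2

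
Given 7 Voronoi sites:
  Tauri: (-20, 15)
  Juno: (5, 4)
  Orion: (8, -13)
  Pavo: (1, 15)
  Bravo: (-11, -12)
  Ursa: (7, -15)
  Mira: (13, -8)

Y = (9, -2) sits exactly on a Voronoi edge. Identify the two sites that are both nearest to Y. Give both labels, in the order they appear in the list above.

Juno and Mira

Squared distances from Y to each site:
d²(Y, Tauri) = 841 + 289 = 1130
d²(Y, Juno) = 16 + 36 = 52
d²(Y, Orion) = 1 + 121 = 122
d²(Y, Pavo) = 64 + 289 = 353
d²(Y, Bravo) = 400 + 100 = 500
d²(Y, Ursa) = 4 + 169 = 173
d²(Y, Mira) = 16 + 36 = 52
Y is equidistant from Juno and Mira (both at squared distance 52), and every other site is strictly farther — so Y lies on the Juno–Mira Voronoi edge.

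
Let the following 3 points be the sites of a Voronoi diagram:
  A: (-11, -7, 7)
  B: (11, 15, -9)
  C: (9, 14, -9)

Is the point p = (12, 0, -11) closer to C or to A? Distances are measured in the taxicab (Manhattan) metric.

d(p,C) = |12−9| + |0−14| + |-11−(-9)| = 3 + 14 + 2 = 19
d(p,A) = |12−(-11)| + |0−(-7)| + |-11−7| = 23 + 7 + 18 = 48
19 < 48, so C is closer.

C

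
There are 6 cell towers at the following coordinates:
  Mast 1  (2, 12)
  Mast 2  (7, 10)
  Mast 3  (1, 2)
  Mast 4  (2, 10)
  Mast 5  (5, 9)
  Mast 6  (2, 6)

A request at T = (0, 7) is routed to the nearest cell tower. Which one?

Since √ is increasing, it suffices to compare squared distances:
d²(T, Mast 1) = (0−2)² + (7−12)² = 4 + 25 = 29
d²(T, Mast 2) = (0−7)² + (7−10)² = 49 + 9 = 58
d²(T, Mast 3) = (0−1)² + (7−2)² = 1 + 25 = 26
d²(T, Mast 4) = (0−2)² + (7−10)² = 4 + 9 = 13
d²(T, Mast 5) = (0−5)² + (7−9)² = 25 + 4 = 29
d²(T, Mast 6) = (0−2)² + (7−6)² = 4 + 1 = 5
Minimum is at Mast 6.

Mast 6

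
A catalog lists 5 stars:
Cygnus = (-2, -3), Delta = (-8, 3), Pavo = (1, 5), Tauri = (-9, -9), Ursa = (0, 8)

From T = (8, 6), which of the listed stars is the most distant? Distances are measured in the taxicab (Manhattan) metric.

d(T, Cygnus) = |8−(-2)| + |6−(-3)| = 10 + 9 = 19
d(T, Delta) = |8−(-8)| + |6−3| = 16 + 3 = 19
d(T, Pavo) = |8−1| + |6−5| = 7 + 1 = 8
d(T, Tauri) = |8−(-9)| + |6−(-9)| = 17 + 15 = 32
d(T, Ursa) = |8−0| + |6−8| = 8 + 2 = 10
The largest is to Tauri.

Tauri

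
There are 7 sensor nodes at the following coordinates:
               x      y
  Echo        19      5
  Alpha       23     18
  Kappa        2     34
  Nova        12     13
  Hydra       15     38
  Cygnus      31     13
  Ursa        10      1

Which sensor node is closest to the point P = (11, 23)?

Nova

Compare squared distances (the ordering matches that of the actual distances):
d²(P, Echo) = (11−19)² + (23−5)² = 64 + 324 = 388
d²(P, Alpha) = (11−23)² + (23−18)² = 144 + 25 = 169
d²(P, Kappa) = (11−2)² + (23−34)² = 81 + 121 = 202
d²(P, Nova) = (11−12)² + (23−13)² = 1 + 100 = 101
d²(P, Hydra) = (11−15)² + (23−38)² = 16 + 225 = 241
d²(P, Cygnus) = (11−31)² + (23−13)² = 400 + 100 = 500
d²(P, Ursa) = (11−10)² + (23−1)² = 1 + 484 = 485
Nova is nearest.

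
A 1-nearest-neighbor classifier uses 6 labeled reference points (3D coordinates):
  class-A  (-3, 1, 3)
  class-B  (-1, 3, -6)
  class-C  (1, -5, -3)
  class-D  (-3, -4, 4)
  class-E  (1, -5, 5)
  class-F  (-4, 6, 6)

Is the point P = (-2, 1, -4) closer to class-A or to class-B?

Compare squared distances:
d²(P, class-A) = (-2−(-3))² + (1−1)² + (-4−3)² = 1 + 0 + 49 = 50
d²(P, class-B) = (-2−(-1))² + (1−3)² + (-4−(-6))² = 1 + 4 + 4 = 9
50 > 9, so class-B is closer.

class-B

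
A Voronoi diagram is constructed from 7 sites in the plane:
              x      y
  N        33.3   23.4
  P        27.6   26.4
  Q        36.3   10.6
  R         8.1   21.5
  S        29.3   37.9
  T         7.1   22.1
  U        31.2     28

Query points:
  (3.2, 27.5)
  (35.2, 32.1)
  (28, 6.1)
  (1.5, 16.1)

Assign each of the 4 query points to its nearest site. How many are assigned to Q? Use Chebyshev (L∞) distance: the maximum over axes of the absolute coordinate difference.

(3.2, 27.5) — d to each: N:30.1, P:24.4, Q:33.1, R:6, S:26.1, T:5.4, U:28 → nearest is T
(35.2, 32.1) — d to each: N:8.7, P:7.6, Q:21.5, R:27.1, S:5.9, T:28.1, U:4.1 → nearest is U
(28, 6.1) — d to each: N:17.3, P:20.3, Q:8.3, R:19.9, S:31.8, T:20.9, U:21.9 → nearest is Q
(1.5, 16.1) — d to each: N:31.8, P:26.1, Q:34.8, R:6.6, S:27.8, T:6, U:29.7 → nearest is T
1 of the 4 points has Q as nearest.

1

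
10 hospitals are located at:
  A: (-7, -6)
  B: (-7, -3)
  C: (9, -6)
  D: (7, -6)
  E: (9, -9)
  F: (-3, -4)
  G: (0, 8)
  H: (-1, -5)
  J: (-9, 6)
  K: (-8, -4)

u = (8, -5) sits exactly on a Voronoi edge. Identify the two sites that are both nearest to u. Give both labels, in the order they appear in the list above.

C and D

Squared distances from u to each site:
|uA|² = 225 + 1 = 226
|uB|² = 225 + 4 = 229
|uC|² = 1 + 1 = 2
|uD|² = 1 + 1 = 2
|uE|² = 1 + 16 = 17
|uF|² = 121 + 1 = 122
|uG|² = 64 + 169 = 233
|uH|² = 81 + 0 = 81
|uJ|² = 289 + 121 = 410
|uK|² = 256 + 1 = 257
u is equidistant from C and D (both at squared distance 2), and every other site is strictly farther — so u lies on the C–D Voronoi edge.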